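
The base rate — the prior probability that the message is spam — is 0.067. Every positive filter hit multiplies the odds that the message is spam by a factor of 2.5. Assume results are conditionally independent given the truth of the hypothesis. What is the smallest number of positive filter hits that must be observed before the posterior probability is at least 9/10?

Prior odds: 0.067 ÷ 0.933 = 67/933.
Likelihood ratio per positive filter hit = 2.5.
Target posterior odds = 0.9/0.1 = 9.
Need (67/933) × 2.5ⁿ ≥ 9, i.e. 2.5ⁿ ≥ 8397/67.
2.5⁵ = 97.65625 falls short of 8397/67 but 2.5⁶ = 244.140625 reaches it, so n = 6.

6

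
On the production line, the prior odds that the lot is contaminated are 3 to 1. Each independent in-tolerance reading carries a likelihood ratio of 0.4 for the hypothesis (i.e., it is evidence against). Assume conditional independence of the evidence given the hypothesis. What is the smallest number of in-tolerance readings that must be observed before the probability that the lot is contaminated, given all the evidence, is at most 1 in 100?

7

Prior odds = 3.
Likelihood ratio per in-tolerance reading = 0.4.
Target posterior odds = 0.01/0.99 = 1/99.
Require 0.4ⁿ ≤ 1/99 ÷ 3 = 1/297.
0.4⁶ = 64/15625 is still above 1/297 but 0.4⁷ = 128/78125 is at or below it, so n = 7.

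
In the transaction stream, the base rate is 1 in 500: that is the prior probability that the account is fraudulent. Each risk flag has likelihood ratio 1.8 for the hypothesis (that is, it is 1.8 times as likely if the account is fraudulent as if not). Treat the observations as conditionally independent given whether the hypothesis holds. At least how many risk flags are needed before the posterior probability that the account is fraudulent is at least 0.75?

Prior odds = 0.002/0.998 = 1/499.
Likelihood ratio per risk flag = 1.8.
Target odds: 0.75 ÷ 0.25 = 3.
Require 1.8ⁿ ≥ 3 ÷ (1/499) = 1497.
1.8¹² ≈1156.83 falls short of 1497 but 1.8¹³ ≈2082.3 reaches it, so n = 13.

13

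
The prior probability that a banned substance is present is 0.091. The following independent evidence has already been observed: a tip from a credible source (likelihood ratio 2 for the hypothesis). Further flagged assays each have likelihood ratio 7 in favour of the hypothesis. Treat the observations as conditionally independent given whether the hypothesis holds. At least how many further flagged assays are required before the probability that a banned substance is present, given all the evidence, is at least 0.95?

3

Prior odds = 0.091/0.909 = 91/909.
Bayes factor of the evidence already in hand = 2.
Odds after that evidence = (91/909) × 2 = 182/909.
Target odds = 0.95/0.05 = 19.
Need 7ⁿ ≥ 19 ÷ (182/909) = 17271/182.
7² = 49 falls short of 17271/182 but 7³ = 343 reaches it, so n = 3.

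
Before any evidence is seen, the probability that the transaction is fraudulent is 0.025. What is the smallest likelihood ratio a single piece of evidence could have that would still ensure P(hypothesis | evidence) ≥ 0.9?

351

Prior odds = 0.025/0.975 = 1/39.
Target odds = 0.9/0.1 = 9.
Required Bayes factor = 9 ÷ (1/39) = 351.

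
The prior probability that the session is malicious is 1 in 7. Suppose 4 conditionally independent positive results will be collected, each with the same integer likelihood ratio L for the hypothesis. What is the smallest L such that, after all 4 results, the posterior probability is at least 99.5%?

Prior odds = (1/7)/(6/7) = 1/6.
Target odds = 0.995/0.005 = 199.
Need L⁴ ≥ 199 ÷ (1/6) = 1194.
5⁴ = 625 < 1194 ≤ 1296 = 6⁴, so L = 6.

6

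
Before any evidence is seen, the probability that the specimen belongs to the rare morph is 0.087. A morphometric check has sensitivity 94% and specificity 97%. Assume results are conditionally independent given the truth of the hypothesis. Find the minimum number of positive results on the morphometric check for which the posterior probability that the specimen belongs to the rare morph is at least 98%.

Prior odds: 0.087 ÷ 0.913 = 87/913.
False-positive rate = 1 − 0.97 = 0.03; likelihood ratio of a positive = 0.94/0.03 = 94/3.
Target posterior odds = 0.98/0.02 = 49.
Require (94/3)ⁿ ≥ 49 ÷ (87/913) = 44737/87.
(94/3)¹ = 94/3 falls short of 44737/87 but (94/3)² = 8836/9 reaches it, so n = 2.

2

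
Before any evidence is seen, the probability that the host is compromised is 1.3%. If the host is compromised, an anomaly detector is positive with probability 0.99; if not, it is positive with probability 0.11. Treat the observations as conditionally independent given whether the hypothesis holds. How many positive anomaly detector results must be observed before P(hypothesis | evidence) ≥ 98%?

Prior odds: 0.013 ÷ 0.987 = 13/987.
Likelihood ratio of a positive = 0.99/0.11 = 9.
Target posterior odds = 0.98/0.02 = 49.
Require 9ⁿ ≥ 49 ÷ (13/987) = 48363/13.
9³ = 729 falls short of 48363/13 but 9⁴ = 6561 reaches it, so n = 4.

4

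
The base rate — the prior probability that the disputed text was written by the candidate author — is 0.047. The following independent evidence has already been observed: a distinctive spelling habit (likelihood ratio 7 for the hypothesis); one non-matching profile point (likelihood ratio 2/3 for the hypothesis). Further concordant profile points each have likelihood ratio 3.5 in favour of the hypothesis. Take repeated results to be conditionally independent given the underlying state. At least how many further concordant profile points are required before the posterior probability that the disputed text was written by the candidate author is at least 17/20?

Prior odds = 0.047/0.953 = 47/953.
Combined Bayes factor of the evidence already in hand = 7 × (2/3) = 14/3.
Odds after that evidence = (47/953) × 14/3 = 658/2859.
Target odds = 0.85/0.15 = 17/3.
Need 3.5ⁿ ≥ 17/3 ÷ (658/2859) = 16201/658.
3.5² = 12.25 falls short of 16201/658 but 3.5³ = 42.875 reaches it, so n = 3.

3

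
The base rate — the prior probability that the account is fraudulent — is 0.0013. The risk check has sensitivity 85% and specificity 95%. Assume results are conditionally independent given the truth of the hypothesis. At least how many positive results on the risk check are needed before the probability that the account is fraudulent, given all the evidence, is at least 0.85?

Prior odds = 0.0013/0.9987 = 13/9987.
False-positive rate = 1 − 0.95 = 0.05; likelihood ratio of a positive = 0.85/0.05 = 17.
Target odds: 0.85 ÷ 0.15 = 17/3.
Require 17ⁿ ≥ 17/3 ÷ (13/9987) = 56593/13.
17² = 289 falls short of 56593/13 but 17³ = 4913 reaches it, so n = 3.

3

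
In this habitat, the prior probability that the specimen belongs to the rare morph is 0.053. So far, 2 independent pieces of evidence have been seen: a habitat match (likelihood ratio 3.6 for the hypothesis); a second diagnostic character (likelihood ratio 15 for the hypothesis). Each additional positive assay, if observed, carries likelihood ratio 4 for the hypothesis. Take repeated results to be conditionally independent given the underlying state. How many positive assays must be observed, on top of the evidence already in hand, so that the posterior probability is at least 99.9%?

5

Prior odds = 0.053/0.947 = 53/947.
Combined Bayes factor of the evidence already in hand = 3.6 × 15 = 54.
Odds after that evidence = (53/947) × 54 = 2862/947.
Target odds = 0.999/0.001 = 999.
Need 4ⁿ ≥ 999 ÷ (2862/947) = 35039/106.
4⁴ = 256 falls short of 35039/106 but 4⁵ = 1024 reaches it, so n = 5.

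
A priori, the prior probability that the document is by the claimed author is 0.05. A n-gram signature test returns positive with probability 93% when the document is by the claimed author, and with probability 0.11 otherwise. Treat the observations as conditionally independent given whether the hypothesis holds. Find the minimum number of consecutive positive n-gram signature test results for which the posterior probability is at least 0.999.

5

Prior odds = 0.05/0.95 = 1/19.
Likelihood ratio of a positive result = 0.93/0.11 = 93/11.
Target odds: 0.999 ÷ 0.001 = 999.
Require (93/11)ⁿ ≥ 999 ÷ (1/19) = 18981.
(93/11)⁴ = 74805201/14641 falls short of 18981 but (93/11)⁵ ≈43196.8 reaches it, so n = 5.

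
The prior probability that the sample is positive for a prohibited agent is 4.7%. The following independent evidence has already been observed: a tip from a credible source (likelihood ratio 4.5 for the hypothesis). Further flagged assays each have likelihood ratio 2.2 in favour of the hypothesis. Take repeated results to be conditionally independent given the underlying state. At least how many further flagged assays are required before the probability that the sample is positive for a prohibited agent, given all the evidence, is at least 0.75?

Prior odds = 0.047/0.953 = 47/953.
Bayes factor of the evidence already in hand = 4.5.
Odds after that evidence = (47/953) × 4.5 = 423/1906.
Target odds = 0.75/0.25 = 3.
Need 2.2ⁿ ≥ 3 ÷ (423/1906) = 1906/141.
2.2³ = 10.648 falls short of 1906/141 but 2.2⁴ = 23.4256 reaches it, so n = 4.

4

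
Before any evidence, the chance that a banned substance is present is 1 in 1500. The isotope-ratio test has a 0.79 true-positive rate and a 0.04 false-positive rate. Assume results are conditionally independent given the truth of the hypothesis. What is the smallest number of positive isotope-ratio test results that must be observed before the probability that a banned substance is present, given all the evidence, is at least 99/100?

Prior odds: (1/1500) ÷ (1499/1500) = 1/1499.
Likelihood ratio of a positive result = 0.79/0.04 = 19.75.
Target odds: 0.99 ÷ 0.01 = 99.
Require 19.75ⁿ ≥ 99 ÷ (1/1499) = 148401.
19.75³ = 7703.734375 falls short of 148401 but 19.75⁴ = 38950081/256 reaches it, so n = 4.

4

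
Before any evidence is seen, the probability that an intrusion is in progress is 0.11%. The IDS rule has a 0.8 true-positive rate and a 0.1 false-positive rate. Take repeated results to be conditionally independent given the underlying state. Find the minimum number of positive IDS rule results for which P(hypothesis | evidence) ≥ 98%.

Prior odds = 0.0011/0.9989 = 11/9989.
Likelihood ratio of a positive result = 0.8/0.1 = 8.
Target odds: 0.98 ÷ 0.02 = 49.
Require 8ⁿ ≥ 49 ÷ (11/9989) = 489461/11.
8⁵ = 32768 falls short of 489461/11 but 8⁶ = 262144 reaches it, so n = 6.

6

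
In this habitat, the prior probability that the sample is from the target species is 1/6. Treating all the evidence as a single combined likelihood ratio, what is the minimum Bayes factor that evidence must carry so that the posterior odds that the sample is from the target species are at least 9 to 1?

45

Prior odds = (1/6)/(5/6) = 0.2.
Target odds = 9.
Required Bayes factor = 9 ÷ 0.2 = 45.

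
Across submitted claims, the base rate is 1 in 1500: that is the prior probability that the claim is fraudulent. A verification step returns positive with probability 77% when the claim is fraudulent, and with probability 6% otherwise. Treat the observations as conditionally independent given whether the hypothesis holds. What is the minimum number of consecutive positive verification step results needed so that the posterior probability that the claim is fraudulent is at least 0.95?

5

Prior odds = (1/1500)/(1499/1500) = 1/1499.
Likelihood ratio of a positive result = 0.77/0.06 = 77/6.
Target posterior odds = 0.95/0.05 = 19.
Need (1/1499) × (77/6)ⁿ ≥ 19, i.e. (77/6)ⁿ ≥ 28481.
(77/6)⁴ = 35153041/1296 falls short of 28481 but (77/6)⁵ ≈348095 reaches it, so n = 5.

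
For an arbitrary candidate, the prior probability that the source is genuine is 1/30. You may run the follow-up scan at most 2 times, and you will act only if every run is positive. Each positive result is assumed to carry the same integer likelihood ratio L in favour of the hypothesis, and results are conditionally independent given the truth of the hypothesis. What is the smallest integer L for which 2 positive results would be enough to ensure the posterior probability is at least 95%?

24

Prior odds = (1/30)/(29/30) = 1/29.
Target odds = 0.95/0.05 = 19.
Need L² ≥ 19 ÷ (1/29) = 551.
23² = 529 < 551 ≤ 576 = 24², so L = 24.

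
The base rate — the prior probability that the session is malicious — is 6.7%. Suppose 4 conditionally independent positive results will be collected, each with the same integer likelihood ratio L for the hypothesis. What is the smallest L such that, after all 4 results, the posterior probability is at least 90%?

Prior odds = 0.067/0.933 = 67/933.
Target odds = 0.9/0.1 = 9.
Need L⁴ ≥ 9 ÷ (67/933) = 8397/67.
3⁴ = 81 < 8397/67 ≤ 256 = 4⁴, so L = 4.

4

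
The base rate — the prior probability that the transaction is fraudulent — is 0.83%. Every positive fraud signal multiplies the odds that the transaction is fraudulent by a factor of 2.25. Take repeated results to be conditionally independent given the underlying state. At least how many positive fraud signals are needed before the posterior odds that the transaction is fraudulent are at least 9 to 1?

9

Prior odds: 0.0083 ÷ 0.9917 = 83/9917.
Likelihood ratio per positive fraud signal = 2.25.
Target odds = 9.
Require 2.25ⁿ ≥ 9 ÷ (83/9917) = 89253/83.
2.25⁸ = 43046721/65536 falls short of 89253/83 but 2.25⁹ = 387420489/262144 reaches it, so n = 9.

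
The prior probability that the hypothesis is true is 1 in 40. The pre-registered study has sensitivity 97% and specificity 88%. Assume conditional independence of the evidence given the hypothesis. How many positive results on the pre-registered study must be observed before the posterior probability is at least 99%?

Prior odds = 0.025/0.975 = 1/39.
False-positive rate = 1 − 0.88 = 0.12; likelihood ratio of a positive = 0.97/0.12 = 97/12.
Target posterior odds = 0.99/0.01 = 99.
Require (97/12)ⁿ ≥ 99 ÷ (1/39) = 3861.
(97/12)³ = 912673/1728 falls short of 3861 but (97/12)⁴ = 88529281/20736 reaches it, so n = 4.

4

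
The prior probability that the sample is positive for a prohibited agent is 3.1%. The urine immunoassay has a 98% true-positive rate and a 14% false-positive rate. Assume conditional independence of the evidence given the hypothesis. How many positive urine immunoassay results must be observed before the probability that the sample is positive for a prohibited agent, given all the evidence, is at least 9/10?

3

Prior odds = 0.031/0.969 = 31/969.
Likelihood ratio of a positive result = 0.98/0.14 = 7.
Target posterior odds = 0.9/0.1 = 9.
Require 7ⁿ ≥ 9 ÷ (31/969) = 8721/31.
7² = 49 falls short of 8721/31 but 7³ = 343 reaches it, so n = 3.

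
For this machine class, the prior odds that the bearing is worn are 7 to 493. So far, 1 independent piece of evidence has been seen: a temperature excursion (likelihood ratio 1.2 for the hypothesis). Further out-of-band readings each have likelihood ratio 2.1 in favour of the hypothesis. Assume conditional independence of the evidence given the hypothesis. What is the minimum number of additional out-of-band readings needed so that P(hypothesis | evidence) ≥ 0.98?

Prior odds = 7/493.
Bayes factor of the evidence already in hand = 1.2.
Odds after that evidence = (7/493) × 1.2 = 42/2465.
Target odds = 0.98/0.02 = 49.
Need 2.1ⁿ ≥ 49 ÷ (42/2465) = 17255/6.
2.1¹⁰ ≈1667.99 falls short of 17255/6 but 2.1¹¹ ≈3502.78 reaches it, so n = 11.

11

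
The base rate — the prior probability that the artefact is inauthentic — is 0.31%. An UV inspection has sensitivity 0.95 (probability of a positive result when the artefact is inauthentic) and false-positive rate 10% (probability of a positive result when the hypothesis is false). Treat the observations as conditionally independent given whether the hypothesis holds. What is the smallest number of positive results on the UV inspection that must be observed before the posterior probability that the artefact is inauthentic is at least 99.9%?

6

Prior odds = 0.0031/0.9969 = 31/9969.
Likelihood ratio of a positive result = 0.95/0.1 = 9.5.
Target posterior odds = 0.999/0.001 = 999.
Require 9.5ⁿ ≥ 999 ÷ (31/9969) = 9959031/31.
9.5⁵ = 77378.09375 falls short of 9959031/31 but 9.5⁶ = 47045881/64 reaches it, so n = 6.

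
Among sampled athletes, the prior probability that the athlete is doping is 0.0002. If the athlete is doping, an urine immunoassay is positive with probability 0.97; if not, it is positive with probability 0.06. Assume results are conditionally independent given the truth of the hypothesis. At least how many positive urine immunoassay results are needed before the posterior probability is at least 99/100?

Prior odds: 0.0002 ÷ 0.9998 = 1/4999.
Likelihood ratio of a positive = 0.97/0.06 = 97/6.
Target posterior odds = 0.99/0.01 = 99.
Need (1/4999) × (97/6)ⁿ ≥ 99, i.e. (97/6)ⁿ ≥ 494901.
(97/6)⁴ = 88529281/1296 falls short of 494901 but (97/6)⁵ ≈1.10434e+06 reaches it, so n = 5.

5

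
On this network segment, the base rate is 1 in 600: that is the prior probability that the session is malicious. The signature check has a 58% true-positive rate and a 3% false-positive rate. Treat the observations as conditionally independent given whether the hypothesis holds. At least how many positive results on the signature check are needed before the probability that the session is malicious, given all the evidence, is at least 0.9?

3

Prior odds: (1/600) ÷ (599/600) = 1/599.
Likelihood ratio of a positive result = 0.58/0.03 = 58/3.
Target posterior odds = 0.9/0.1 = 9.
Need (1/599) × (58/3)ⁿ ≥ 9, i.e. (58/3)ⁿ ≥ 5391.
(58/3)² = 3364/9 falls short of 5391 but (58/3)³ = 195112/27 reaches it, so n = 3.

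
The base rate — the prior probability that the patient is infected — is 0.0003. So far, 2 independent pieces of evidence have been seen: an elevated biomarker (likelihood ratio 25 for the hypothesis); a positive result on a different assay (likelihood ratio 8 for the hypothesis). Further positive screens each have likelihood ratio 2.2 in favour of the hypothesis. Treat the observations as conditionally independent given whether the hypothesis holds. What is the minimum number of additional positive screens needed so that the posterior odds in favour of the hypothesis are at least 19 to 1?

Prior odds = 0.0003/0.9997 = 3/9997.
Combined Bayes factor of the evidence already in hand = 25 × 8 = 200.
Odds after that evidence = (3/9997) × 200 = 600/9997.
Target odds = 19.
Need 2.2ⁿ ≥ 19 ÷ (600/9997) = 189943/600.
2.2⁷ = 19487171/78125 falls short of 189943/600 but 2.2⁸ = 214358881/390625 reaches it, so n = 8.

8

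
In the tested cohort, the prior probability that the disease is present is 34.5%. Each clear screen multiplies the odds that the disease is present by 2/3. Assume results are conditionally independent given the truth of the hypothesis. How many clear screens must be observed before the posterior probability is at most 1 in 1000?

16

Prior odds: 0.345 ÷ 0.655 = 69/131.
Likelihood ratio per clear screen = 2/3.
Target odds: 0.001 ÷ 0.999 = 1/999.
Need (69/131) × (2/3)ⁿ ≤ 1/999, i.e. (2/3)ⁿ ≤ 131/68931.
(2/3)¹⁵ = 32768/14348907 is still above 131/68931 but (2/3)¹⁶ = 65536/43046721 is at or below it, so n = 16.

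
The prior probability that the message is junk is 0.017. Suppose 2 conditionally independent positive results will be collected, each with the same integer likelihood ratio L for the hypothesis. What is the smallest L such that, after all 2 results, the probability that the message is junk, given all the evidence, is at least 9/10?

Prior odds = 0.017/0.983 = 17/983.
Target odds = 0.9/0.1 = 9.
Need L² ≥ 9 ÷ (17/983) = 8847/17.
22² = 484 < 8847/17 ≤ 529 = 23², so L = 23.

23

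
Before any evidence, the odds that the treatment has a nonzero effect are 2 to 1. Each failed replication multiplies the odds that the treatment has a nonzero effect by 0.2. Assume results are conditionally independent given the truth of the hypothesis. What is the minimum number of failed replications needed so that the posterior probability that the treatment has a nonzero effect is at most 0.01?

Prior odds = 2.
Likelihood ratio per failed replication = 0.2.
Target posterior odds = 0.01/0.99 = 1/99.
Need 2 × 0.2ⁿ ≤ 1/99, i.e. 0.2ⁿ ≤ 1/198.
0.2³ = 0.008 is still above 1/198 but 0.2⁴ = 0.0016 is at or below it, so n = 4.

4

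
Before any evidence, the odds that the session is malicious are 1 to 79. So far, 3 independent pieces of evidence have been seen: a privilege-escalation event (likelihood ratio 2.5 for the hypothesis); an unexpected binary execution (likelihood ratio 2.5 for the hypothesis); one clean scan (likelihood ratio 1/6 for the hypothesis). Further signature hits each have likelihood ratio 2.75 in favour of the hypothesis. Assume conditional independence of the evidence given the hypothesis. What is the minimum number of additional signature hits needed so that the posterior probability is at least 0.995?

Prior odds = 1/79.
Combined Bayes factor of the evidence already in hand = 2.5 × 2.5 × (1/6) = 25/24.
Odds after that evidence = (1/79) × 25/24 = 25/1896.
Target odds = 0.995/0.005 = 199.
Need 2.75ⁿ ≥ 199 ÷ (25/1896) = 15092.16.
2.75⁹ ≈8994.86 falls short of 15092.16 but 2.75¹⁰ ≈24735.9 reaches it, so n = 10.

10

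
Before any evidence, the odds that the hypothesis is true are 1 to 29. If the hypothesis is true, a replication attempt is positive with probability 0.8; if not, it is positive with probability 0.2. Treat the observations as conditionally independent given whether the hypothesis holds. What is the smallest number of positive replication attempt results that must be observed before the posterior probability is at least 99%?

6

Prior odds = 1/29.
Likelihood ratio of a positive = 0.8/0.2 = 4.
Target posterior odds = 0.99/0.01 = 99.
Require 4ⁿ ≥ 99 ÷ (1/29) = 2871.
4⁵ = 1024 falls short of 2871 but 4⁶ = 4096 reaches it, so n = 6.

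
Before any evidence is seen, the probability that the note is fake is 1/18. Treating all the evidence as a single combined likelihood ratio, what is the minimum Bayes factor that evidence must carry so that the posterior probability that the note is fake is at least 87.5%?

Prior odds = (1/18)/(17/18) = 1/17.
Target odds = 0.875/0.125 = 7.
Required Bayes factor = 7 ÷ (1/17) = 119.

119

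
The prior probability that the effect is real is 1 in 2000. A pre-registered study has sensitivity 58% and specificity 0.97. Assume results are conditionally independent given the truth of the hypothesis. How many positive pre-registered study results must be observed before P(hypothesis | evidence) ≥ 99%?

5

Prior odds: 0.0005 ÷ 0.9995 = 1/1999.
False-positive rate = 1 − 0.97 = 0.03; likelihood ratio of a positive = 0.58/0.03 = 58/3.
Target posterior odds = 0.99/0.01 = 99.
Need (1/1999) × (58/3)ⁿ ≥ 99, i.e. (58/3)ⁿ ≥ 197901.
(58/3)⁴ = 11316496/81 falls short of 197901 but (58/3)⁵ = 656356768/243 reaches it, so n = 5.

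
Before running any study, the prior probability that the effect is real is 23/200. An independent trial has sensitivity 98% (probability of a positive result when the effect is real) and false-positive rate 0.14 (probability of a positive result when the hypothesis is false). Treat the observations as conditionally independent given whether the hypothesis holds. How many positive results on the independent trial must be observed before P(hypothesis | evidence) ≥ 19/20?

3

Prior odds = 0.115/0.885 = 23/177.
Likelihood ratio of a positive result = 0.98/0.14 = 7.
Target posterior odds = 0.95/0.05 = 19.
Need (23/177) × 7ⁿ ≥ 19, i.e. 7ⁿ ≥ 3363/23.
7² = 49 falls short of 3363/23 but 7³ = 343 reaches it, so n = 3.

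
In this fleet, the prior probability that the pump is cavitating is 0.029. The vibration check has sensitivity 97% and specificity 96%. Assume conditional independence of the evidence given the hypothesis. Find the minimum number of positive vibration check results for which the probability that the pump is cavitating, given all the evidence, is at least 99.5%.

3

Prior odds: 0.029 ÷ 0.971 = 29/971.
False-positive rate = 1 − 0.96 = 0.04; likelihood ratio of a positive = 0.97/0.04 = 24.25.
Target odds: 0.995 ÷ 0.005 = 199.
Need (29/971) × 24.25ⁿ ≥ 199, i.e. 24.25ⁿ ≥ 193229/29.
24.25² = 588.0625 falls short of 193229/29 but 24.25³ = 912673/64 reaches it, so n = 3.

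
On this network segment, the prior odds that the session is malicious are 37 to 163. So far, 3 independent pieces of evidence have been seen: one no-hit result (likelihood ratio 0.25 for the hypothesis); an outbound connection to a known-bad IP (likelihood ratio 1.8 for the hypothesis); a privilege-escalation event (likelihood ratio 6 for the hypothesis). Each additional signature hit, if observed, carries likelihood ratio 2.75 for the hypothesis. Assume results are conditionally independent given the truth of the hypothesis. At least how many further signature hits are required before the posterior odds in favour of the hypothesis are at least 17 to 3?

Prior odds = 37/163.
Combined Bayes factor of the evidence already in hand = 0.25 × 1.8 × 6 = 2.7.
Odds after that evidence = (37/163) × 2.7 = 999/1630.
Target odds = 17/3.
Need 2.75ⁿ ≥ 17/3 ÷ (999/1630) = 27710/2997.
2.75² = 7.5625 falls short of 27710/2997 but 2.75³ = 20.796875 reaches it, so n = 3.

3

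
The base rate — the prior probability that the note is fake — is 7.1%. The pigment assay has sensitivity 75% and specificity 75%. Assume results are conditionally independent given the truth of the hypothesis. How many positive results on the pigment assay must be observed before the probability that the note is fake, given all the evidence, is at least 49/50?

Prior odds = 0.071/0.929 = 71/929.
False-positive rate = 1 − 0.75 = 0.25; likelihood ratio of a positive = 0.75/0.25 = 3.
Target odds: 0.98 ÷ 0.02 = 49.
Need (71/929) × 3ⁿ ≥ 49, i.e. 3ⁿ ≥ 45521/71.
3⁵ = 243 falls short of 45521/71 but 3⁶ = 729 reaches it, so n = 6.

6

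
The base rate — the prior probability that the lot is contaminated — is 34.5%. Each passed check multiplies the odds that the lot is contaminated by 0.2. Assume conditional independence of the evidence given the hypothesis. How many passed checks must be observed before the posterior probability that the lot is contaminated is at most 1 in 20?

Prior odds: 0.345 ÷ 0.655 = 69/131.
Likelihood ratio per passed check = 0.2.
Target odds: 0.05 ÷ 0.95 = 1/19.
Require 0.2ⁿ ≤ 1/19 ÷ (69/131) = 131/1311.
0.2¹ = 0.2 is still above 131/1311 but 0.2² = 0.04 is at or below it, so n = 2.

2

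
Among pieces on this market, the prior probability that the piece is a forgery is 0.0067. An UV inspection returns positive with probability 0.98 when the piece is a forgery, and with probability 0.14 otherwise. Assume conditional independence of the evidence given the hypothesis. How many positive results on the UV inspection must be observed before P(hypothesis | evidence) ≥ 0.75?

Prior odds = 0.0067/0.9933 = 67/9933.
Likelihood ratio of a positive result = 0.98/0.14 = 7.
Target odds: 0.75 ÷ 0.25 = 3.
Need (67/9933) × 7ⁿ ≥ 3, i.e. 7ⁿ ≥ 29799/67.
7³ = 343 falls short of 29799/67 but 7⁴ = 2401 reaches it, so n = 4.

4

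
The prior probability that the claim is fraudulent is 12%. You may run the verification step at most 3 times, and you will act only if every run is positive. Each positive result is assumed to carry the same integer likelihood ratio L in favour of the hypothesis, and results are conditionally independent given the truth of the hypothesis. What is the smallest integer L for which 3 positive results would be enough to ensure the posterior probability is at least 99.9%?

20

Prior odds = 0.12/0.88 = 3/22.
Target odds = 0.999/0.001 = 999.
Need L³ ≥ 999 ÷ (3/22) = 7326.
19³ = 6859 < 7326 ≤ 8000 = 20³, so L = 20.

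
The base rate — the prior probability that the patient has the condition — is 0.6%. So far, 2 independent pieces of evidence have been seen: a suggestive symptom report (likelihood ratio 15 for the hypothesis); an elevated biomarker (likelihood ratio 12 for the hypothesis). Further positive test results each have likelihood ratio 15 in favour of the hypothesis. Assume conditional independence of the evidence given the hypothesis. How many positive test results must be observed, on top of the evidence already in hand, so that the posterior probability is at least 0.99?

2

Prior odds = 0.006/0.994 = 3/497.
Combined Bayes factor of the evidence already in hand = 15 × 12 = 180.
Odds after that evidence = (3/497) × 180 = 540/497.
Target odds = 0.99/0.01 = 99.
Need 15ⁿ ≥ 99 ÷ (540/497) = 5467/60.
15¹ = 15 falls short of 5467/60 but 15² = 225 reaches it, so n = 2.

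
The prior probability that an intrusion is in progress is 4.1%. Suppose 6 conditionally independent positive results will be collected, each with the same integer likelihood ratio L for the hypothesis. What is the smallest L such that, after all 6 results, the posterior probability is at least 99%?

4

Prior odds = 0.041/0.959 = 41/959.
Target odds = 0.99/0.01 = 99.
Need L⁶ ≥ 99 ÷ (41/959) = 94941/41.
3⁶ = 729 < 94941/41 ≤ 4096 = 4⁶, so L = 4.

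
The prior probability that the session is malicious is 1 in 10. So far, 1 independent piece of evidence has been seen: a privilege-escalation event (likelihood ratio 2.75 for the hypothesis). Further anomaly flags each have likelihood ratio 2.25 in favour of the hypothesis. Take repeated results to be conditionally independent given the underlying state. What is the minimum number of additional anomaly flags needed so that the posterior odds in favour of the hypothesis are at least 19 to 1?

6

Prior odds = 0.1/0.9 = 1/9.
Bayes factor of the evidence already in hand = 2.75.
Odds after that evidence = (1/9) × 2.75 = 11/36.
Target odds = 19.
Need 2.25ⁿ ≥ 19 ÷ (11/36) = 684/11.
2.25⁵ = 59049/1024 falls short of 684/11 but 2.25⁶ = 531441/4096 reaches it, so n = 6.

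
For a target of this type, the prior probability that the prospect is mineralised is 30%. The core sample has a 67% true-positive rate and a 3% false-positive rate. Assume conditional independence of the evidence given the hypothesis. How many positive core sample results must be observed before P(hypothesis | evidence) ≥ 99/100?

Prior odds: 0.3 ÷ 0.7 = 3/7.
Likelihood ratio of a positive result = 0.67/0.03 = 67/3.
Target odds: 0.99 ÷ 0.01 = 99.
Require (67/3)ⁿ ≥ 99 ÷ (3/7) = 231.
(67/3)¹ = 67/3 falls short of 231 but (67/3)² = 4489/9 reaches it, so n = 2.

2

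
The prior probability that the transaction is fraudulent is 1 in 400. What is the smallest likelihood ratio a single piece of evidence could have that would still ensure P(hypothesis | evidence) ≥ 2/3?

Prior odds = 0.0025/0.9975 = 1/399.
Target odds = (2/3)/(1/3) = 2.
Required Bayes factor = 2 ÷ (1/399) = 798.

798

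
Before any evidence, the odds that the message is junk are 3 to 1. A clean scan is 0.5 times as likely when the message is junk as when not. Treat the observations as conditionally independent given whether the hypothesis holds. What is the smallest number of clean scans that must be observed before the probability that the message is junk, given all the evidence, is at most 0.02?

Prior odds = 3.
Likelihood ratio per clean scan = 0.5.
Target odds: 0.02 ÷ 0.98 = 1/49.
Require 0.5ⁿ ≤ 1/49 ÷ 3 = 1/147.
0.5⁷ = 0.0078125 is still above 1/147 but 0.5⁸ = 0.00390625 is at or below it, so n = 8.

8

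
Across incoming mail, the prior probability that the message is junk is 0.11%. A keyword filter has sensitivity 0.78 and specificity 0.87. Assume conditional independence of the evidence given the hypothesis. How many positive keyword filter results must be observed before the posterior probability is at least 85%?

Prior odds: 0.0011 ÷ 0.9989 = 11/9989.
False-positive rate = 1 − 0.87 = 0.13; likelihood ratio of a positive = 0.78/0.13 = 6.
Target posterior odds = 0.85/0.15 = 17/3.
Need (11/9989) × 6ⁿ ≥ 17/3, i.e. 6ⁿ ≥ 169813/33.
6⁴ = 1296 falls short of 169813/33 but 6⁵ = 7776 reaches it, so n = 5.

5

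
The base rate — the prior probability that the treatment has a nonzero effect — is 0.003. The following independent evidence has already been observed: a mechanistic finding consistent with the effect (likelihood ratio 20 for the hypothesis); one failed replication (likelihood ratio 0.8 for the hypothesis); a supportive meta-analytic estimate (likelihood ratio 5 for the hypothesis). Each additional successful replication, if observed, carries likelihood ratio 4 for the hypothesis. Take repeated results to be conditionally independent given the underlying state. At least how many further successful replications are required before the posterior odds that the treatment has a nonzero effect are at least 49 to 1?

4

Prior odds = 0.003/0.997 = 3/997.
Combined Bayes factor of the evidence already in hand = 20 × 0.8 × 5 = 80.
Odds after that evidence = (3/997) × 80 = 240/997.
Target odds = 49.
Need 4ⁿ ≥ 49 ÷ (240/997) = 48853/240.
4³ = 64 falls short of 48853/240 but 4⁴ = 256 reaches it, so n = 4.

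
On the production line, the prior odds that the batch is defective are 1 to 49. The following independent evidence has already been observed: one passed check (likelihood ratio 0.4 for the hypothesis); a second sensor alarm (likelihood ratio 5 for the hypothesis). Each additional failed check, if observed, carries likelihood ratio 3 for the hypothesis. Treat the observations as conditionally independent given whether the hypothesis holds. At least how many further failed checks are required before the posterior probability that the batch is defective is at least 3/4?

4

Prior odds = 1/49.
Combined Bayes factor of the evidence already in hand = 0.4 × 5 = 2.
Odds after that evidence = (1/49) × 2 = 2/49.
Target odds = 0.75/0.25 = 3.
Need 3ⁿ ≥ 3 ÷ (2/49) = 73.5.
3³ = 27 falls short of 73.5 but 3⁴ = 81 reaches it, so n = 4.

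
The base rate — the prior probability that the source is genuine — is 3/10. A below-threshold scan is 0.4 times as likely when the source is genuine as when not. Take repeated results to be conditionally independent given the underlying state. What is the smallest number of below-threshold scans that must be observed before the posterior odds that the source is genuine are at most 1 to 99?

Prior odds: 0.3 ÷ 0.7 = 3/7.
Likelihood ratio per below-threshold scan = 0.4.
Target odds = 1/99.
Require 0.4ⁿ ≤ 1/99 ÷ (3/7) = 7/297.
0.4⁴ = 0.0256 is still above 7/297 but 0.4⁵ = 0.01024 is at or below it, so n = 5.

5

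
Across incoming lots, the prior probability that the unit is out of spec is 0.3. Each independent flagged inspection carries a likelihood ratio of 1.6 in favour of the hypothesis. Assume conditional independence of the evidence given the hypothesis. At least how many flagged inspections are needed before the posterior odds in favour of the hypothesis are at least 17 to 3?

Prior odds = 0.3/0.7 = 3/7.
Likelihood ratio per flagged inspection = 1.6.
Target odds = 17/3.
Need (3/7) × 1.6ⁿ ≥ 17/3, i.e. 1.6ⁿ ≥ 119/9.
1.6⁵ = 10.48576 falls short of 119/9 but 1.6⁶ = 262144/15625 reaches it, so n = 6.

6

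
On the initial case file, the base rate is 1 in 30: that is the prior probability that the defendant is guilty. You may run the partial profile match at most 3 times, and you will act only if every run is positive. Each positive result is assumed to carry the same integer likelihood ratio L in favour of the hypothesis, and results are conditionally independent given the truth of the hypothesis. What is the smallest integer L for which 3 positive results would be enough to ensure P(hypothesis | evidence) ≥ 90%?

Prior odds = (1/30)/(29/30) = 1/29.
Target odds = 0.9/0.1 = 9.
Need L³ ≥ 9 ÷ (1/29) = 261.
6³ = 216 < 261 ≤ 343 = 7³, so L = 7.

7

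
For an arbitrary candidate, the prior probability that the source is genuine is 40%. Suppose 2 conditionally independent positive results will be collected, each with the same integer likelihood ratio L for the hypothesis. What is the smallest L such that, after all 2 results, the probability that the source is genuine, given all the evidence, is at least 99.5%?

18

Prior odds = 0.4/0.6 = 2/3.
Target odds = 0.995/0.005 = 199.
Need L² ≥ 199 ÷ (2/3) = 298.5.
17² = 289 < 298.5 ≤ 324 = 18², so L = 18.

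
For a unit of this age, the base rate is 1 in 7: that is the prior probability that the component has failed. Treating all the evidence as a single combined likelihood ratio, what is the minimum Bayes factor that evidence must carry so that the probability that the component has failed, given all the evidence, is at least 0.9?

Prior odds = (1/7)/(6/7) = 1/6.
Target odds = 0.9/0.1 = 9.
Required Bayes factor = 9 ÷ (1/6) = 54.

54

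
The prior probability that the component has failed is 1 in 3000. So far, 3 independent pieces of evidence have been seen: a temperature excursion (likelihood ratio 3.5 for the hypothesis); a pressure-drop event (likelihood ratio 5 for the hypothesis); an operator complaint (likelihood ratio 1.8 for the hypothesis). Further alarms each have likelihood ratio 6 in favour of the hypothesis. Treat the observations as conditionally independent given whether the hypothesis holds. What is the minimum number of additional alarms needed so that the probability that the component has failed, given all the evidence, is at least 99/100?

6

Prior odds = (1/3000)/(2999/3000) = 1/2999.
Combined Bayes factor of the evidence already in hand = 3.5 × 5 × 1.8 = 31.5.
Odds after that evidence = (1/2999) × 31.5 = 63/5998.
Target odds = 0.99/0.01 = 99.
Need 6ⁿ ≥ 99 ÷ (63/5998) = 65978/7.
6⁵ = 7776 falls short of 65978/7 but 6⁶ = 46656 reaches it, so n = 6.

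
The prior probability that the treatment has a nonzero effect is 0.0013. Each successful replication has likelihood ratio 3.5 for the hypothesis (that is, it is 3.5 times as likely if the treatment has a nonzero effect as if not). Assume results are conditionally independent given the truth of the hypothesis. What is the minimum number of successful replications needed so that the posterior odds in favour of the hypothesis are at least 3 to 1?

7

Prior odds = 0.0013/0.9987 = 13/9987.
Likelihood ratio per successful replication = 3.5.
Target odds = 3.
Require 3.5ⁿ ≥ 3 ÷ (13/9987) = 29961/13.
3.5⁶ = 1838.265625 falls short of 29961/13 but 3.5⁷ = 823543/128 reaches it, so n = 7.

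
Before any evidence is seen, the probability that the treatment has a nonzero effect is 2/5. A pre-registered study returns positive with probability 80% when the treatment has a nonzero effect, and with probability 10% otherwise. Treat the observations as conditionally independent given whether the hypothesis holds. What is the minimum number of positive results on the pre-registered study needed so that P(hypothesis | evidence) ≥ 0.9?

Prior odds: 0.4 ÷ 0.6 = 2/3.
Likelihood ratio of a positive result = 0.8/0.1 = 8.
Target odds: 0.9 ÷ 0.1 = 9.
Require 8ⁿ ≥ 9 ÷ (2/3) = 13.5.
8¹ = 8 falls short of 13.5 but 8² = 64 reaches it, so n = 2.

2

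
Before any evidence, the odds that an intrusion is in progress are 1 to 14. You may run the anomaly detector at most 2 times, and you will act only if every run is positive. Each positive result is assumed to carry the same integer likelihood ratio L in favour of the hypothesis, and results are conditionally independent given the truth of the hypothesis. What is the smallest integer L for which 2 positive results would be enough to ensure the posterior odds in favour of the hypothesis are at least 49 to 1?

27

Prior odds = 1/14.
Target odds = 49.
Need L² ≥ 49 ÷ (1/14) = 686.
26² = 676 < 686 ≤ 729 = 27², so L = 27.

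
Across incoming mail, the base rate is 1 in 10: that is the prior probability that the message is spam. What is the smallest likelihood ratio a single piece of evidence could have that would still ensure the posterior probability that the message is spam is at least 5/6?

Prior odds = 0.1/0.9 = 1/9.
Target odds = (5/6)/(1/6) = 5.
Required Bayes factor = 5 ÷ (1/9) = 45.

45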